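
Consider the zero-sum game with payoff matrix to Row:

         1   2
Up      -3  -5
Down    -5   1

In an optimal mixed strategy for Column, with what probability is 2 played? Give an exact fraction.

Row minima: Up → -5, Down → -5; maximin = -5.
Column maxima: 1 → -3, 2 → 1; minimax = -3.
-5 ≠ -3, so there is no saddle point; optimal play is mixed.
Let Row play Up with probability p. Expected payoff against 1: (-3)p + (-5)(1−p) = 2p − 5; against 2: (-5)p + 1(1−p) = −6p + 1.
Setting these equal: 2p − 5 = −6p + 1 ⇒ 8p = 6 ⇒ p = 3/4, and the value is (2)·(3/4) − 5 = -7/2.
For Column: with q = P(1), equating Up's and Down's payoffs gives 2q − 5 = −6q + 1 ⇒ q = 3/4.

1/4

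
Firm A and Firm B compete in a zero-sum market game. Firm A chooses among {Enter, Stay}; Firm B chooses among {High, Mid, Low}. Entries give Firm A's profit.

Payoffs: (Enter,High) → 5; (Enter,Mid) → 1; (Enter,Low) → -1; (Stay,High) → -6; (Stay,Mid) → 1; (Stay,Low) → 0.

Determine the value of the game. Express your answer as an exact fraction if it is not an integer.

-1/2

Row minima: Enter → -1, Stay → -6; maximin = -1.
Column maxima: High → 5, Mid → 1, Low → 0; minimax = 0.
-1 ≠ 0, so there is no saddle point; optimal play is mixed.
Mid is strictly dominated by Low (it gives Firm A strictly more in every row), so Firm B never plays it.
On the remaining 2×2 (Enter, Stay vs High, Low):
Let Firm A play Enter with probability p. Expected payoff against High: 5p + (-6)(1−p) = 11p − 6; against Low: (-1)p + 0(1−p) = −p.
Setting these equal: 11p − 6 = −p ⇒ 12p = 6 ⇒ p = 1/2, and the value is (11)·(1/2) − 6 = -1/2.
For Firm B: with q = P(High), equating Enter's and Stay's payoffs gives 6q − 1 = −6q ⇒ q = 1/12.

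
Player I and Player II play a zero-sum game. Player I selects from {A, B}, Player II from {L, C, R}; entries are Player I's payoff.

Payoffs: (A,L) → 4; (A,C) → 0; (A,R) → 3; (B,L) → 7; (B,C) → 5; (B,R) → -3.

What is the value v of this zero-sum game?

Row minima: A → 0, B → -3; maximin = 0.
Column maxima: L → 7, C → 5, R → 3; minimax = 3.
0 ≠ 3, so there is no saddle point; optimal play is mixed.
L is strictly dominated by C (it gives Player I strictly more in every row), so Player II never plays it.
On the remaining 2×2 (A, B vs C, R):
Let Player I play A with probability p. Expected payoff against C: 0p + 5(1−p) = −5p + 5; against R: 3p + (-3)(1−p) = 6p − 3.
Setting these equal: −5p + 5 = 6p − 3 ⇒ −11p = -8 ⇒ p = 8/11, and the value is (-5)·(8/11) + 5 = 15/11.
For Player II: with q = P(C), equating A's and B's payoffs gives −3q + 3 = 8q − 3 ⇒ q = 6/11.

15/11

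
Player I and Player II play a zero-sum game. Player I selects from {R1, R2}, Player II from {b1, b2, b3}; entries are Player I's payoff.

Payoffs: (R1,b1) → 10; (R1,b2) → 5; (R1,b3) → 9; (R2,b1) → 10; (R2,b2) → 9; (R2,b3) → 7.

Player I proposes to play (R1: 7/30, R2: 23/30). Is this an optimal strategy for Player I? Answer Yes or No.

Against b1 this mix gives (7/30)·10 + (23/30)·10 = 10.
Against b2 this mix gives (7/30)·5 + (23/30)·9 = 121/15.
Against b3 this mix gives (7/30)·9 + (23/30)·7 = 112/15.
Player II will play b3, holding Player I to 112/15. Shifting weight toward the row that does better against b3 would raise this floor (the equalizing mix achieves 23/3 against both b3 and b2), so the proposed strategy is not optimal.

No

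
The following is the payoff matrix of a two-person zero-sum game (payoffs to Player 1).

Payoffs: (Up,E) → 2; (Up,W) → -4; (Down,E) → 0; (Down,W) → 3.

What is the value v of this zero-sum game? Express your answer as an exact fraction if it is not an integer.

2/3

Row minima: Up → -4, Down → 0; maximin = 0.
Column maxima: E → 2, W → 3; minimax = 2.
0 ≠ 2, so there is no saddle point; optimal play is mixed.
Let Player 1 play Up with probability p. Expected payoff against E: 2p + 0(1−p) = 2p; against W: (-4)p + 3(1−p) = −7p + 3.
Setting these equal: 2p = −7p + 3 ⇒ 9p = 3 ⇒ p = 1/3, and the value is (2)·(1/3) = 2/3.
For Player 2: with q = P(E), equating Up's and Down's payoffs gives 6q − 4 = −3q + 3 ⇒ q = 7/9.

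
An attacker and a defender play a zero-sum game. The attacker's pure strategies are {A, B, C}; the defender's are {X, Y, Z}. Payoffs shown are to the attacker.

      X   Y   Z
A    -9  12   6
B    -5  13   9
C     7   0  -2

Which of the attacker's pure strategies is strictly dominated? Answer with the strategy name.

A

B gives a strictly higher payoff than A against every column: -5 > -9, 13 > 12, 9 > 6.
So A is strictly dominated and the attacker never plays it.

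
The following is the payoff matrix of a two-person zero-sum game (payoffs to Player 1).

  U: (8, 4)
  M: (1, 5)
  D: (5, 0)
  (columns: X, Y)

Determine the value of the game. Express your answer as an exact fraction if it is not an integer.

9/2

Row minima: U → 4, M → 1, D → 0; maximin = 4.
Column maxima: X → 8, Y → 5; minimax = 5.
4 ≠ 5, so there is no saddle point; optimal play is mixed.
D is strictly dominated by U, so Player 1 never plays it.
On the remaining 2×2 (U, M vs X, Y):
Let Player 1 play U with probability p. Expected payoff against X: 8p + 1(1−p) = 7p + 1; against Y: 4p + 5(1−p) = −p + 5.
Setting these equal: 7p + 1 = −p + 5 ⇒ 8p = 4 ⇒ p = 1/2, and the value is (7)·(1/2) + 1 = 9/2.
For Player 2: with q = P(X), equating U's and M's payoffs gives 4q + 4 = −4q + 5 ⇒ q = 1/8.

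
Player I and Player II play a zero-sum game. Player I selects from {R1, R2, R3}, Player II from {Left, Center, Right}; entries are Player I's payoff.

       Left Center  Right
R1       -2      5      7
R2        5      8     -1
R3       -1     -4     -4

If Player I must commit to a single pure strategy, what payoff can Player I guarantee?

-1

Row minima: R1 → -2, R2 → -1, R3 → -4.
The best of these is -1.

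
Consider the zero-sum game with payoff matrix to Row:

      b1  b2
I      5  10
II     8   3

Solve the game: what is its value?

13/2

Row minima: I → 5, II → 3; maximin = 5.
Column maxima: b1 → 8, b2 → 10; minimax = 8.
5 ≠ 8, so there is no saddle point; optimal play is mixed.
Let Row play I with probability p. Expected payoff against b1: 5p + 8(1−p) = −3p + 8; against b2: 10p + 3(1−p) = 7p + 3.
Setting these equal: −3p + 8 = 7p + 3 ⇒ −10p = -5 ⇒ p = 1/2, and the value is (-3)·(1/2) + 8 = 13/2.
For Column: with q = P(b1), equating I's and II's payoffs gives −5q + 10 = 5q + 3 ⇒ q = 7/10.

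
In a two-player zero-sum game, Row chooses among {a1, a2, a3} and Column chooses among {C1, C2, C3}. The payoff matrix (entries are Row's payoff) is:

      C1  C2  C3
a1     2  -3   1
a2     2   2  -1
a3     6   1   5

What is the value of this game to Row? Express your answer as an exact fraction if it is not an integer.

11/7

Row minima: a1 → -3, a2 → -1, a3 → 1; maximin = 1.
Column maxima: C1 → 6, C2 → 2, C3 → 5; minimax = 2.
1 ≠ 2, so there is no saddle point; optimal play is mixed.
a1 is strictly dominated by a3, so Row never plays it.
C1 is strictly dominated by C3 (it gives Row strictly more in every row), so Column never plays it.
On the remaining 2×2 (a2, a3 vs C2, C3):
Let Row play a2 with probability p. Expected payoff against C2: 2p + 1(1−p) = p + 1; against C3: (-1)p + 5(1−p) = −6p + 5.
Setting these equal: p + 1 = −6p + 5 ⇒ 7p = 4 ⇒ p = 4/7, and the value is (1)·(4/7) + 1 = 11/7.
For Column: with q = P(C2), equating a2's and a3's payoffs gives 3q − 1 = −4q + 5 ⇒ q = 6/7.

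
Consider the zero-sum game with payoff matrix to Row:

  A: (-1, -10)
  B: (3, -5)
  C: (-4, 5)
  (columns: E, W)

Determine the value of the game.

Row minima: A → -10, B → -5, C → -4; maximin = -4.
Column maxima: E → 3, W → 5; minimax = 3.
-4 ≠ 3, so there is no saddle point; optimal play is mixed.
A is strictly dominated by B, so Row never plays it.
On the remaining 2×2 (B, C vs E, W):
Let Row play B with probability p. Expected payoff against E: 3p + (-4)(1−p) = 7p − 4; against W: (-5)p + 5(1−p) = −10p + 5.
Setting these equal: 7p − 4 = −10p + 5 ⇒ 17p = 9 ⇒ p = 9/17, and the value is (7)·(9/17) − 4 = -5/17.
For Column: with q = P(E), equating B's and C's payoffs gives 8q − 5 = −9q + 5 ⇒ q = 10/17.

-5/17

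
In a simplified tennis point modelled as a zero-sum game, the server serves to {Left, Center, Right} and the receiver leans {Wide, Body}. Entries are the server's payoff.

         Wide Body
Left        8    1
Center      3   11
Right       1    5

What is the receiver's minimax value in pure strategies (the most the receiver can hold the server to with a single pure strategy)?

Column maxima: Wide → 8, Body → 11.
The smallest of these is 8.

8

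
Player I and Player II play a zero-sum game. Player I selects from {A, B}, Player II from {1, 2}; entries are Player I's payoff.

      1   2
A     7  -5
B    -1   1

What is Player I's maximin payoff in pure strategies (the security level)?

-1

Row minima: A → -5, B → -1.
The best of these is -1.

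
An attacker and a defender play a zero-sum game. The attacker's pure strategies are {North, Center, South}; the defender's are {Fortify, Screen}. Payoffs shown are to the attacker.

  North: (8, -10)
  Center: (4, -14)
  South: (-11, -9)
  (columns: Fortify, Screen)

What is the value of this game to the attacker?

Row minima: North → -10, Center → -14, South → -11; maximin = -10.
Column maxima: Fortify → 8, Screen → -9; minimax = -9.
-10 ≠ -9, so there is no saddle point; optimal play is mixed.
Center is strictly dominated by North, so the attacker never plays it.
On the remaining 2×2 (North, South vs Fortify, Screen):
Let the attacker play North with probability p. Expected payoff against Fortify: 8p + (-11)(1−p) = 19p − 11; against Screen: (-10)p + (-9)(1−p) = −p − 9.
Setting these equal: 19p − 11 = −p − 9 ⇒ 20p = 2 ⇒ p = 1/10, and the value is (19)·(1/10) − 11 = -91/10.
For the defender: with q = P(Fortify), equating North's and South's payoffs gives 18q − 10 = −2q − 9 ⇒ q = 1/20.

-91/10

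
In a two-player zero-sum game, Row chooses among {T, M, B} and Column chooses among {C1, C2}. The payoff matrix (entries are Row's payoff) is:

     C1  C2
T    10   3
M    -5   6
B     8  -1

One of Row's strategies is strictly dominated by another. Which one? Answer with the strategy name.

B

T gives a strictly higher payoff than B against every column: 10 > 8, 3 > -1.
So B is strictly dominated and Row never plays it.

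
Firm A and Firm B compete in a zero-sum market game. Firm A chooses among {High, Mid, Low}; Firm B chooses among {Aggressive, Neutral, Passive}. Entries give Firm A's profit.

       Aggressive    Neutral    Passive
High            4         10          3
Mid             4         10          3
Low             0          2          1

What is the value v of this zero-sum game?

3

Row minima: High → 3, Mid → 3, Low → 0; maximin = 3.
Column maxima: Aggressive → 4, Neutral → 10, Passive → 3; minimax = 3.
Since maximin = minimax = 3, there is a saddle point and the value is 3.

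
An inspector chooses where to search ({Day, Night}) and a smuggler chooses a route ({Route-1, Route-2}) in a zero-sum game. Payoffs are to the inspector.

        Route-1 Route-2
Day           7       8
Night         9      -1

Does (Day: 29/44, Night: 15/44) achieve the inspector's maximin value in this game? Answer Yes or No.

No

Against Route-1 this mix gives (29/44)·7 + (15/44)·9 = 169/22.
Against Route-2 this mix gives (29/44)·8 + (15/44)·(-1) = 217/44.
The smuggler will play Route-2, holding the inspector to 217/44. Shifting weight toward the row that does better against Route-2 would raise this floor (the equalizing mix achieves 79/11 against both Route-2 and Route-1), so the proposed strategy is not optimal.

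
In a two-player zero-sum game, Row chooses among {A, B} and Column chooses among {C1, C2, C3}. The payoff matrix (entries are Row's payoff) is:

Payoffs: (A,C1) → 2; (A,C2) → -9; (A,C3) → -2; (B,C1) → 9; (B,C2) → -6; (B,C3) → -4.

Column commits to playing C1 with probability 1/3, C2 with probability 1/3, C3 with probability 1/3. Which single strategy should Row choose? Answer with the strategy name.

Expected payoff of A: (1/3)·2 + (1/3)·(-9) + (1/3)·(-2) = -3.
Expected payoff of B: (1/3)·9 + (1/3)·(-6) + (1/3)·(-4) = -1/3.
The largest is -1/3, so Row's best response is B.

B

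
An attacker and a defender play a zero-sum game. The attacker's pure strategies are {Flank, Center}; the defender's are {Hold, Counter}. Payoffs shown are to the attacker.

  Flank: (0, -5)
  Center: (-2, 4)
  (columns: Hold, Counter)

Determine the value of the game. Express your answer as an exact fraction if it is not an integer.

Row minima: Flank → -5, Center → -2; maximin = -2.
Column maxima: Hold → 0, Counter → 4; minimax = 0.
-2 ≠ 0, so there is no saddle point; optimal play is mixed.
Let the attacker play Flank with probability p. Expected payoff against Hold: 0p + (-2)(1−p) = 2p − 2; against Counter: (-5)p + 4(1−p) = −9p + 4.
Setting these equal: 2p − 2 = −9p + 4 ⇒ 11p = 6 ⇒ p = 6/11, and the value is (2)·(6/11) − 2 = -10/11.
For the defender: with q = P(Hold), equating Flank's and Center's payoffs gives 5q − 5 = −6q + 4 ⇒ q = 9/11.

-10/11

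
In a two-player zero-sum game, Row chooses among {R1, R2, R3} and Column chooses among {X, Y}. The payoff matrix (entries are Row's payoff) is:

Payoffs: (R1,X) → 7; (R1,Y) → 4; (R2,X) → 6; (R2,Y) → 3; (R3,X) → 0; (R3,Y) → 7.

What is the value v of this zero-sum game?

49/10

Row minima: R1 → 4, R2 → 3, R3 → 0; maximin = 4.
Column maxima: X → 7, Y → 7; minimax = 7.
4 ≠ 7, so there is no saddle point; optimal play is mixed.
R2 is strictly dominated by R1, so Row never plays it.
On the remaining 2×2 (R1, R3 vs X, Y):
Let Row play R1 with probability p. Expected payoff against X: 7p + 0(1−p) = 7p; against Y: 4p + 7(1−p) = −3p + 7.
Setting these equal: 7p = −3p + 7 ⇒ 10p = 7 ⇒ p = 7/10, and the value is (7)·(7/10) = 49/10.
For Column: with q = P(X), equating R1's and R3's payoffs gives 3q + 4 = −7q + 7 ⇒ q = 3/10.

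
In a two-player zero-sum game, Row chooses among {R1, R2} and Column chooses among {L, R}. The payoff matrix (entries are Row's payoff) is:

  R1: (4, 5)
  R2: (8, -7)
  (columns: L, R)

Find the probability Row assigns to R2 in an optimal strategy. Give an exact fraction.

Row minima: R1 → 4, R2 → -7; maximin = 4.
Column maxima: L → 8, R → 5; minimax = 5.
4 ≠ 5, so there is no saddle point; optimal play is mixed.
Let Row play R1 with probability p. Expected payoff against L: 4p + 8(1−p) = −4p + 8; against R: 5p + (-7)(1−p) = 12p − 7.
Setting these equal: −4p + 8 = 12p − 7 ⇒ −16p = -15 ⇒ p = 15/16, and the value is (-4)·(15/16) + 8 = 17/4.
For Column: with q = P(L), equating R1's and R2's payoffs gives −q + 5 = 15q − 7 ⇒ q = 3/4.

1/16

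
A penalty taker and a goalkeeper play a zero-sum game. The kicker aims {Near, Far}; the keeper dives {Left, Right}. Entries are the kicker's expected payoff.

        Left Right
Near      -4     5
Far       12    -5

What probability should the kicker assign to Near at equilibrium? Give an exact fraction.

Row minima: Near → -4, Far → -5; maximin = -4.
Column maxima: Left → 12, Right → 5; minimax = 5.
-4 ≠ 5, so there is no saddle point; optimal play is mixed.
Let the kicker play Near with probability p. Expected payoff against Left: (-4)p + 12(1−p) = −16p + 12; against Right: 5p + (-5)(1−p) = 10p − 5.
Setting these equal: −16p + 12 = 10p − 5 ⇒ −26p = -17 ⇒ p = 17/26, and the value is (-16)·(17/26) + 12 = 20/13.
For the keeper: with q = P(Left), equating Near's and Far's payoffs gives −9q + 5 = 17q − 5 ⇒ q = 5/13.

17/26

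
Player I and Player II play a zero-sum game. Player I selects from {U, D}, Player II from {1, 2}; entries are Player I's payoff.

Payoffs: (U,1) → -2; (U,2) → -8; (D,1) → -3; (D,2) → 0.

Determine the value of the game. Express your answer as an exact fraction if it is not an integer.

Row minima: U → -8, D → -3; maximin = -3.
Column maxima: 1 → -2, 2 → 0; minimax = -2.
-3 ≠ -2, so there is no saddle point; optimal play is mixed.
Let Player I play U with probability p. Expected payoff against 1: (-2)p + (-3)(1−p) = p − 3; against 2: (-8)p + 0(1−p) = −8p.
Setting these equal: p − 3 = −8p ⇒ 9p = 3 ⇒ p = 1/3, and the value is (1)·(1/3) − 3 = -8/3.
For Player II: with q = P(1), equating U's and D's payoffs gives 6q − 8 = −3q ⇒ q = 8/9.

-8/3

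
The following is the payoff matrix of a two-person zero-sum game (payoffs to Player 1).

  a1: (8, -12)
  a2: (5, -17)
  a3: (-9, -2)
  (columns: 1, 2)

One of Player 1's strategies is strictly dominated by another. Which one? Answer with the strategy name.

a2

a1 gives a strictly higher payoff than a2 against every column: 8 > 5, -12 > -17.
So a2 is strictly dominated and Player 1 never plays it.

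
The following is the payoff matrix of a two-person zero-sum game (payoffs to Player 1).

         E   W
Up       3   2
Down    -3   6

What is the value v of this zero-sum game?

Row minima: Up → 2, Down → -3; maximin = 2.
Column maxima: E → 3, W → 6; minimax = 3.
2 ≠ 3, so there is no saddle point; optimal play is mixed.
Let Player 1 play Up with probability p. Expected payoff against E: 3p + (-3)(1−p) = 6p − 3; against W: 2p + 6(1−p) = −4p + 6.
Setting these equal: 6p − 3 = −4p + 6 ⇒ 10p = 9 ⇒ p = 9/10, and the value is (6)·(9/10) − 3 = 12/5.
For Player 2: with q = P(E), equating Up's and Down's payoffs gives q + 2 = −9q + 6 ⇒ q = 2/5.

12/5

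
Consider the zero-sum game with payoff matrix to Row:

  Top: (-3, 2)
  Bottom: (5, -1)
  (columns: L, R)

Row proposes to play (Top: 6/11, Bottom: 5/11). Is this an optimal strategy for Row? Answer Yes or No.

Yes

Against L this mix gives (6/11)·(-3) + (5/11)·5 = 7/11.
Against R this mix gives (6/11)·2 + (5/11)·(-1) = 7/11.
All of Column's active replies (L, R) yield 7/11, and no column does worse for Row. The mix makes Column indifferent and guarantees 7/11, so it is optimal.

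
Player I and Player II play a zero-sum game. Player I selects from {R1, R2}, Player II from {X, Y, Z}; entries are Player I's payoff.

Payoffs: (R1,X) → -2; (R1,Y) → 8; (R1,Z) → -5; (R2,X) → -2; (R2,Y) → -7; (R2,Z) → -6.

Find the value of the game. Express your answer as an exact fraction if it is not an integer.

-5

Row minima: R1 → -5, R2 → -7; maximin = -5.
Column maxima: X → -2, Y → 8, Z → -5; minimax = -5.
Since maximin = minimax = -5, there is a saddle point and the value is -5.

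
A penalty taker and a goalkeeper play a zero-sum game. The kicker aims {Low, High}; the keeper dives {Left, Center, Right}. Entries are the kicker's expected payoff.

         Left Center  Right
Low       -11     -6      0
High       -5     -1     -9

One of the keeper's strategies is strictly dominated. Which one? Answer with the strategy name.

Center

Left holds the kicker's payoff strictly below Center in every row: -11 < -6, -5 < -1.
So Center is strictly dominated for the keeper.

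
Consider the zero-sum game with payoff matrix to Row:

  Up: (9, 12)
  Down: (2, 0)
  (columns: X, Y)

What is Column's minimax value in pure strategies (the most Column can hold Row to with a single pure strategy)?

9

Column maxima: X → 9, Y → 12.
The smallest of these is 9.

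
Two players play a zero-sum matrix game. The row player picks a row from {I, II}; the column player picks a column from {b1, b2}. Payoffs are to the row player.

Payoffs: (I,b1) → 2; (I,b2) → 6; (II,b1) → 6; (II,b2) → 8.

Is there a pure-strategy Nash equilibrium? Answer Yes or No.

Row minima: I → 2, II → 6; maximin = 6.
Column maxima: b1 → 6, b2 → 8; minimax = 6.
maximin = minimax = 6, so a saddle point exists.

Yes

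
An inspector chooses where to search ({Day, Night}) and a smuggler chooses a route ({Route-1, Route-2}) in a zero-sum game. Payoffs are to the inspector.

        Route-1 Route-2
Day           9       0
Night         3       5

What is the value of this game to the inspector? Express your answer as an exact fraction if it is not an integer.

Row minima: Day → 0, Night → 3; maximin = 3.
Column maxima: Route-1 → 9, Route-2 → 5; minimax = 5.
3 ≠ 5, so there is no saddle point; optimal play is mixed.
Let the inspector play Day with probability p. Expected payoff against Route-1: 9p + 3(1−p) = 6p + 3; against Route-2: 0p + 5(1−p) = −5p + 5.
Setting these equal: 6p + 3 = −5p + 5 ⇒ 11p = 2 ⇒ p = 2/11, and the value is (6)·(2/11) + 3 = 45/11.
For the smuggler: with q = P(Route-1), equating Day's and Night's payoffs gives 9q = −2q + 5 ⇒ q = 5/11.

45/11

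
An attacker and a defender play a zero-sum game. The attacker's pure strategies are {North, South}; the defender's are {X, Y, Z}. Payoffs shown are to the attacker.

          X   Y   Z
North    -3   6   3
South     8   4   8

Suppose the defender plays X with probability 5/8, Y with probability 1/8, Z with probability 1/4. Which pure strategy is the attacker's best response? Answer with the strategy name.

South

Expected payoff of North: (5/8)·(-3) + (1/8)·6 + (1/4)·3 = -3/8.
Expected payoff of South: (5/8)·8 + (1/8)·4 + (1/4)·8 = 15/2.
The largest is 15/2, so the attacker's best response is South.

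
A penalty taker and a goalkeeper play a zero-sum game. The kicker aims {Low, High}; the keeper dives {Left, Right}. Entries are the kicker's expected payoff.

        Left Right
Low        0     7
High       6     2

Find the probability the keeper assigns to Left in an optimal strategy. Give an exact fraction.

5/11

Row minima: Low → 0, High → 2; maximin = 2.
Column maxima: Left → 6, Right → 7; minimax = 6.
2 ≠ 6, so there is no saddle point; optimal play is mixed.
Let the kicker play Low with probability p. Expected payoff against Left: 0p + 6(1−p) = −6p + 6; against Right: 7p + 2(1−p) = 5p + 2.
Setting these equal: −6p + 6 = 5p + 2 ⇒ −11p = -4 ⇒ p = 4/11, and the value is (-6)·(4/11) + 6 = 42/11.
For the keeper: with q = P(Left), equating Low's and High's payoffs gives −7q + 7 = 4q + 2 ⇒ q = 5/11.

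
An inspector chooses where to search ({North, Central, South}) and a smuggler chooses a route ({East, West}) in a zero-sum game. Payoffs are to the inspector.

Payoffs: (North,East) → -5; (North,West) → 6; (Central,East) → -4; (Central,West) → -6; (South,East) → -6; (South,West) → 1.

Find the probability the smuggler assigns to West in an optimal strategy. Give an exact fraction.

1/13

Row minima: North → -5, Central → -6, South → -6; maximin = -5.
Column maxima: East → -4, West → 6; minimax = -4.
-5 ≠ -4, so there is no saddle point; optimal play is mixed.
South is strictly dominated by North, so the inspector never plays it.
On the remaining 2×2 (North, Central vs East, West):
Let the inspector play North with probability p. Expected payoff against East: (-5)p + (-4)(1−p) = −p − 4; against West: 6p + (-6)(1−p) = 12p − 6.
Setting these equal: −p − 4 = 12p − 6 ⇒ −13p = -2 ⇒ p = 2/13, and the value is (-1)·(2/13) − 4 = -54/13.
For the smuggler: with q = P(East), equating North's and Central's payoffs gives −11q + 6 = 2q − 6 ⇒ q = 12/13.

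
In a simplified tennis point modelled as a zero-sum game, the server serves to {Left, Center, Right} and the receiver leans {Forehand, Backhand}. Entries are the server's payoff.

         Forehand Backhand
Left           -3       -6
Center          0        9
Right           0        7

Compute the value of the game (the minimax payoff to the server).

0

Row minima: Left → -6, Center → 0, Right → 0; maximin = 0.
Column maxima: Forehand → 0, Backhand → 9; minimax = 0.
Since maximin = minimax = 0, there is a saddle point and the value is 0.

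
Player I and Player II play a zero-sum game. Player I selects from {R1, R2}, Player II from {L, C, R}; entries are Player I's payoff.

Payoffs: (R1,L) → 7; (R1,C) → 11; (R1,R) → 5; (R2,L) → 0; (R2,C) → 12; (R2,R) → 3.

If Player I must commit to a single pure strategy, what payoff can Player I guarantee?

Row minima: R1 → 5, R2 → 0.
The best of these is 5.

5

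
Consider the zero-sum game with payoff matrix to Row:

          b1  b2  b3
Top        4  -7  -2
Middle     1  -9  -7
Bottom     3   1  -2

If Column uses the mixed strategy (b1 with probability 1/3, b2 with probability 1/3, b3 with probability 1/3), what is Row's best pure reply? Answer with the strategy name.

Expected payoff of Top: (1/3)·4 + (1/3)·(-7) + (1/3)·(-2) = -5/3.
Expected payoff of Middle: (1/3)·1 + (1/3)·(-9) + (1/3)·(-7) = -5.
Expected payoff of Bottom: (1/3)·3 + (1/3)·1 + (1/3)·(-2) = 2/3.
The largest is 2/3, so Row's best response is Bottom.

Bottom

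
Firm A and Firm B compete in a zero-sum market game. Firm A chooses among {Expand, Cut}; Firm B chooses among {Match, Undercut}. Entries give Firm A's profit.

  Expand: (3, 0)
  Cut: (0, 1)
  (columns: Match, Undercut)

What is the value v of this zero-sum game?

3/4

Row minima: Expand → 0, Cut → 0; maximin = 0.
Column maxima: Match → 3, Undercut → 1; minimax = 1.
0 ≠ 1, so there is no saddle point; optimal play is mixed.
Let Firm A play Expand with probability p. Expected payoff against Match: 3p + 0(1−p) = 3p; against Undercut: 0p + 1(1−p) = −p + 1.
Setting these equal: 3p = −p + 1 ⇒ 4p = 1 ⇒ p = 1/4, and the value is (3)·(1/4) = 3/4.
For Firm B: with q = P(Match), equating Expand's and Cut's payoffs gives 3q = −q + 1 ⇒ q = 1/4.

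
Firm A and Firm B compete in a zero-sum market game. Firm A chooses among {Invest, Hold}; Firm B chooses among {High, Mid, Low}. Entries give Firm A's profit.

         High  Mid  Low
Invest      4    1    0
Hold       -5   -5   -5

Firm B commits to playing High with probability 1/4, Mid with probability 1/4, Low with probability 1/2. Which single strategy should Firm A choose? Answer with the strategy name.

Expected payoff of Invest: (1/4)·4 + (1/4)·1 + (1/2)·0 = 5/4.
Expected payoff of Hold: (1/4)·(-5) + (1/4)·(-5) + (1/2)·(-5) = -5.
The largest is 5/4, so Firm A's best response is Invest.

Invest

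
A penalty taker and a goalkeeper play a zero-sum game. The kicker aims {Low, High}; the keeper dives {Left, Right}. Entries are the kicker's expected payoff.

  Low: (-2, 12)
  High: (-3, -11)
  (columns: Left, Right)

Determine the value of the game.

-2

Row minima: Low → -2, High → -11; maximin = -2.
Column maxima: Left → -2, Right → 12; minimax = -2.
Since maximin = minimax = -2, there is a saddle point and the value is -2.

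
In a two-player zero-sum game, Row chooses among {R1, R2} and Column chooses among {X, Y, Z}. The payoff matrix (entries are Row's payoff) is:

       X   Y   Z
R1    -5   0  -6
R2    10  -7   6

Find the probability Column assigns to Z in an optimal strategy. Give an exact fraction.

Row minima: R1 → -6, R2 → -7; maximin = -6.
Column maxima: X → 10, Y → 0, Z → 6; minimax = 0.
-6 ≠ 0, so there is no saddle point; optimal play is mixed.
X is strictly dominated by Z (it gives Row strictly more in every row), so Column never plays it.
On the remaining 2×2 (R1, R2 vs Y, Z):
Let Row play R1 with probability p. Expected payoff against Y: 0p + (-7)(1−p) = 7p − 7; against Z: (-6)p + 6(1−p) = −12p + 6.
Setting these equal: 7p − 7 = −12p + 6 ⇒ 19p = 13 ⇒ p = 13/19, and the value is (7)·(13/19) − 7 = -42/19.
For Column: with q = P(Y), equating R1's and R2's payoffs gives 6q − 6 = −13q + 6 ⇒ q = 12/19.

7/19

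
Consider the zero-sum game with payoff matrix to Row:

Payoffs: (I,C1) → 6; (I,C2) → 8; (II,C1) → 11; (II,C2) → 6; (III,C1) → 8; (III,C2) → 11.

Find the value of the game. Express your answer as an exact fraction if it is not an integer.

73/8

Row minima: I → 6, II → 6, III → 8; maximin = 8.
Column maxima: C1 → 11, C2 → 11; minimax = 11.
8 ≠ 11, so there is no saddle point; optimal play is mixed.
I is strictly dominated by III, so Row never plays it.
On the remaining 2×2 (II, III vs C1, C2):
Let Row play II with probability p. Expected payoff against C1: 11p + 8(1−p) = 3p + 8; against C2: 6p + 11(1−p) = −5p + 11.
Setting these equal: 3p + 8 = −5p + 11 ⇒ 8p = 3 ⇒ p = 3/8, and the value is (3)·(3/8) + 8 = 73/8.
For Column: with q = P(C1), equating II's and III's payoffs gives 5q + 6 = −3q + 11 ⇒ q = 5/8.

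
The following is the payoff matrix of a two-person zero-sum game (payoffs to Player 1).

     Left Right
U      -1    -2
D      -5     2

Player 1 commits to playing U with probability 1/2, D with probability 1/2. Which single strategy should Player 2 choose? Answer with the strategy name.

Left

If Player 2 plays Left, Player 1's expected payoff is (1/2)·(-1) + (1/2)·(-5) = -3.
If Player 2 plays Right, Player 1's expected payoff is (1/2)·(-2) + (1/2)·2 = 0.
Player 2 minimizes Player 1's payoff; the smallest is -3, so the best response is Left.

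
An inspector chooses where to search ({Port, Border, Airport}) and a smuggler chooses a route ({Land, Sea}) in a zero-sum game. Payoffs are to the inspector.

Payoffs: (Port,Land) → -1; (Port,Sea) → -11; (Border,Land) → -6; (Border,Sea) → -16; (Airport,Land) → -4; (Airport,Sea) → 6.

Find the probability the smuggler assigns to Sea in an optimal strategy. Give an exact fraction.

Row minima: Port → -11, Border → -16, Airport → -4; maximin = -4.
Column maxima: Land → -1, Sea → 6; minimax = -1.
-4 ≠ -1, so there is no saddle point; optimal play is mixed.
Border is strictly dominated by Port, so the inspector never plays it.
On the remaining 2×2 (Port, Airport vs Land, Sea):
Let the inspector play Port with probability p. Expected payoff against Land: (-1)p + (-4)(1−p) = 3p − 4; against Sea: (-11)p + 6(1−p) = −17p + 6.
Setting these equal: 3p − 4 = −17p + 6 ⇒ 20p = 10 ⇒ p = 1/2, and the value is (3)·(1/2) − 4 = -5/2.
For the smuggler: with q = P(Land), equating Port's and Airport's payoffs gives 10q − 11 = −10q + 6 ⇒ q = 17/20.

3/20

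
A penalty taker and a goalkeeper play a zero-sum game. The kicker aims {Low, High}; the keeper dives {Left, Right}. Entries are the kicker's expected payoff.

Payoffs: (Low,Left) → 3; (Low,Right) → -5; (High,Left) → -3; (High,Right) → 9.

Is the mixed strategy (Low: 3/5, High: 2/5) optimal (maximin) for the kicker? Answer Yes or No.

Against Left this mix gives (3/5)·3 + (2/5)·(-3) = 3/5.
Against Right this mix gives (3/5)·(-5) + (2/5)·9 = 3/5.
All of the keeper's active replies (Left, Right) yield 3/5, and no column does worse for the kicker. The mix makes the keeper indifferent and guarantees 3/5, so it is optimal.

Yes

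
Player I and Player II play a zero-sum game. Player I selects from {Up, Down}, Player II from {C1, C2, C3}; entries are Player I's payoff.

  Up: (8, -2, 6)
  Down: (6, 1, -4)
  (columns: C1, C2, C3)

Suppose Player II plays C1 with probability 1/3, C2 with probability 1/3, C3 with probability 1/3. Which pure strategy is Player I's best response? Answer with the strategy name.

Up

Expected payoff of Up: (1/3)·8 + (1/3)·(-2) + (1/3)·6 = 4.
Expected payoff of Down: (1/3)·6 + (1/3)·1 + (1/3)·(-4) = 1.
The largest is 4, so Player I's best response is Up.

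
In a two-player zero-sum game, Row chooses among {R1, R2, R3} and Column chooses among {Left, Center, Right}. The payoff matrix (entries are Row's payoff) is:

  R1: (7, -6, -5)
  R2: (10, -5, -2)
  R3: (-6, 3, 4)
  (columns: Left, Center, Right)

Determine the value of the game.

Row minima: R1 → -6, R2 → -5, R3 → -6; maximin = -5.
Column maxima: Left → 10, Center → 3, Right → 4; minimax = 3.
-5 ≠ 3, so there is no saddle point; optimal play is mixed.
R1 is strictly dominated by R2, so Row never plays it.
Right is strictly dominated by Center (it gives Row strictly more in every row), so Column never plays it.
On the remaining 2×2 (R2, R3 vs Left, Center):
Let Row play R2 with probability p. Expected payoff against Left: 10p + (-6)(1−p) = 16p − 6; against Center: (-5)p + 3(1−p) = −8p + 3.
Setting these equal: 16p − 6 = −8p + 3 ⇒ 24p = 9 ⇒ p = 3/8, and the value is (16)·(3/8) − 6 = 0.
For Column: with q = P(Left), equating R2's and R3's payoffs gives 15q − 5 = −9q + 3 ⇒ q = 1/3.

0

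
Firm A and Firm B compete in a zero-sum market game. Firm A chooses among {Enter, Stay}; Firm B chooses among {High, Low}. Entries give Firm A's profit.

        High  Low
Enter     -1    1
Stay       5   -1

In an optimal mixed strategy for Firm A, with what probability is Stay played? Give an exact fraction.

Row minima: Enter → -1, Stay → -1; maximin = -1.
Column maxima: High → 5, Low → 1; minimax = 1.
-1 ≠ 1, so there is no saddle point; optimal play is mixed.
Let Firm A play Enter with probability p. Expected payoff against High: (-1)p + 5(1−p) = −6p + 5; against Low: 1p + (-1)(1−p) = 2p − 1.
Setting these equal: −6p + 5 = 2p − 1 ⇒ −8p = -6 ⇒ p = 3/4, and the value is (-6)·(3/4) + 5 = 1/2.
For Firm B: with q = P(High), equating Enter's and Stay's payoffs gives −2q + 1 = 6q − 1 ⇒ q = 1/4.

1/4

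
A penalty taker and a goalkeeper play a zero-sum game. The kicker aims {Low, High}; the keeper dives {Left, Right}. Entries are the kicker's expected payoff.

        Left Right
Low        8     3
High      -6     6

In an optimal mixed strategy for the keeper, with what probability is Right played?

Row minima: Low → 3, High → -6; maximin = 3.
Column maxima: Left → 8, Right → 6; minimax = 6.
3 ≠ 6, so there is no saddle point; optimal play is mixed.
Let the kicker play Low with probability p. Expected payoff against Left: 8p + (-6)(1−p) = 14p − 6; against Right: 3p + 6(1−p) = −3p + 6.
Setting these equal: 14p − 6 = −3p + 6 ⇒ 17p = 12 ⇒ p = 12/17, and the value is (14)·(12/17) − 6 = 66/17.
For the keeper: with q = P(Left), equating Low's and High's payoffs gives 5q + 3 = −12q + 6 ⇒ q = 3/17.

14/17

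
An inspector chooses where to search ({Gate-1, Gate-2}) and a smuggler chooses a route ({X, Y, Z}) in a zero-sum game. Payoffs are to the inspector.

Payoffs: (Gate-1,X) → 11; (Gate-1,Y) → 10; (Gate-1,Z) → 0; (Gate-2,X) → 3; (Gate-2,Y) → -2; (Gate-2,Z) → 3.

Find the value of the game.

2

Row minima: Gate-1 → 0, Gate-2 → -2; maximin = 0.
Column maxima: X → 11, Y → 10, Z → 3; minimax = 3.
0 ≠ 3, so there is no saddle point; optimal play is mixed.
X is strictly dominated by Y (it gives the inspector strictly more in every row), so the smuggler never plays it.
On the remaining 2×2 (Gate-1, Gate-2 vs Y, Z):
Let the inspector play Gate-1 with probability p. Expected payoff against Y: 10p + (-2)(1−p) = 12p − 2; against Z: 0p + 3(1−p) = −3p + 3.
Setting these equal: 12p − 2 = −3p + 3 ⇒ 15p = 5 ⇒ p = 1/3, and the value is (12)·(1/3) − 2 = 2.
For the smuggler: with q = P(Y), equating Gate-1's and Gate-2's payoffs gives 10q = −5q + 3 ⇒ q = 1/5.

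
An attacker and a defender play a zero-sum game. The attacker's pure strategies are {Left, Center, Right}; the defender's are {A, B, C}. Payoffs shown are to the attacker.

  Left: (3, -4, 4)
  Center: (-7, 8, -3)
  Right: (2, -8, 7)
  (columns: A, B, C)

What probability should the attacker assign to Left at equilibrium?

Row minima: Left → -4, Center → -7, Right → -8; maximin = -4.
Column maxima: A → 3, B → 8, C → 7; minimax = 3.
-4 ≠ 3, so there is no saddle point; optimal play is mixed.
C is strictly dominated by A (it gives the attacker strictly more in every row), so the defender never plays it.
With C eliminated, Right is strictly dominated by Left (Left gives the attacker strictly more in every remaining column), so the attacker never plays it.
On the remaining 2×2 (Left, Center vs A, B):
Let the attacker play Left with probability p. Expected payoff against A: 3p + (-7)(1−p) = 10p − 7; against B: (-4)p + 8(1−p) = −12p + 8.
Setting these equal: 10p − 7 = −12p + 8 ⇒ 22p = 15 ⇒ p = 15/22, and the value is (10)·(15/22) − 7 = -2/11.
For the defender: with q = P(A), equating Left's and Center's payoffs gives 7q − 4 = −15q + 8 ⇒ q = 6/11.

15/22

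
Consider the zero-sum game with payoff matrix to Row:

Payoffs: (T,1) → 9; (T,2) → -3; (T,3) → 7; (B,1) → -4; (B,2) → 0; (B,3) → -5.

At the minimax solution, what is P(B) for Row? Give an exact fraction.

Row minima: T → -3, B → -5; maximin = -3.
Column maxima: 1 → 9, 2 → 0, 3 → 7; minimax = 0.
-3 ≠ 0, so there is no saddle point; optimal play is mixed.
1 is strictly dominated by 3 (it gives Row strictly more in every row), so Column never plays it.
On the remaining 2×2 (T, B vs 2, 3):
Let Row play T with probability p. Expected payoff against 2: (-3)p + 0(1−p) = −3p; against 3: 7p + (-5)(1−p) = 12p − 5.
Setting these equal: −3p = 12p − 5 ⇒ −15p = -5 ⇒ p = 1/3, and the value is (-3)·(1/3) = -1.
For Column: with q = P(2), equating T's and B's payoffs gives −10q + 7 = 5q − 5 ⇒ q = 4/5.

2/3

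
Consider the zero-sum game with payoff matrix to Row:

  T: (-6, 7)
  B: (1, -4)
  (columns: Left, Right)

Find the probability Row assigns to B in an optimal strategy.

13/18

Row minima: T → -6, B → -4; maximin = -4.
Column maxima: Left → 1, Right → 7; minimax = 1.
-4 ≠ 1, so there is no saddle point; optimal play is mixed.
Let Row play T with probability p. Expected payoff against Left: (-6)p + 1(1−p) = −7p + 1; against Right: 7p + (-4)(1−p) = 11p − 4.
Setting these equal: −7p + 1 = 11p − 4 ⇒ −18p = -5 ⇒ p = 5/18, and the value is (-7)·(5/18) + 1 = -17/18.
For Column: with q = P(Left), equating T's and B's payoffs gives −13q + 7 = 5q − 4 ⇒ q = 11/18.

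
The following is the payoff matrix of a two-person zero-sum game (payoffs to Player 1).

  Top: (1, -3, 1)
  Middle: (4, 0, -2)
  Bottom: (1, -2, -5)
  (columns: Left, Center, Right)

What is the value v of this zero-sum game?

Row minima: Top → -3, Middle → -2, Bottom → -5; maximin = -2.
Column maxima: Left → 4, Center → 0, Right → 1; minimax = 0.
-2 ≠ 0, so there is no saddle point; optimal play is mixed.
Bottom is strictly dominated by Middle, so Player 1 never plays it.
Left is strictly dominated by Center (it gives Player 1 strictly more in every row), so Player 2 never plays it.
On the remaining 2×2 (Top, Middle vs Center, Right):
Let Player 1 play Top with probability p. Expected payoff against Center: (-3)p + 0(1−p) = −3p; against Right: 1p + (-2)(1−p) = 3p − 2.
Setting these equal: −3p = 3p − 2 ⇒ −6p = -2 ⇒ p = 1/3, and the value is (-3)·(1/3) = -1.
For Player 2: with q = P(Center), equating Top's and Middle's payoffs gives −4q + 1 = 2q − 2 ⇒ q = 1/2.

-1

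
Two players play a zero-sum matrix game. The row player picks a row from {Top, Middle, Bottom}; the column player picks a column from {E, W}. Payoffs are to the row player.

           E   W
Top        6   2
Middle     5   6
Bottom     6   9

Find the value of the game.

6

Row minima: Top → 2, Middle → 5, Bottom → 6; maximin = 6.
Column maxima: E → 6, W → 9; minimax = 6.
Since maximin = minimax = 6, there is a saddle point and the value is 6.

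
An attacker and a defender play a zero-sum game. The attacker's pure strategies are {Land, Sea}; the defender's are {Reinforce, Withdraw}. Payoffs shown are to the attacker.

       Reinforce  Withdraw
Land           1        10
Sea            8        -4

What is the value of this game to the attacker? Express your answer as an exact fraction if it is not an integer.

Row minima: Land → 1, Sea → -4; maximin = 1.
Column maxima: Reinforce → 8, Withdraw → 10; minimax = 8.
1 ≠ 8, so there is no saddle point; optimal play is mixed.
Let the attacker play Land with probability p. Expected payoff against Reinforce: 1p + 8(1−p) = −7p + 8; against Withdraw: 10p + (-4)(1−p) = 14p − 4.
Setting these equal: −7p + 8 = 14p − 4 ⇒ −21p = -12 ⇒ p = 4/7, and the value is (-7)·(4/7) + 8 = 4.
For the defender: with q = P(Reinforce), equating Land's and Sea's payoffs gives −9q + 10 = 12q − 4 ⇒ q = 2/3.

4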